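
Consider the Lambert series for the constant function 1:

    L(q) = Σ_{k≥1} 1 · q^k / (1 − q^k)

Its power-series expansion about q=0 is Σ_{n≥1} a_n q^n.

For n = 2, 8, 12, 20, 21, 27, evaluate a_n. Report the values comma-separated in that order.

[q^2] f(1)=1,f(2)=1 ⇒ 2
[q^8] f(1)=1,f(2)=1,f(4)=1,f(8)=1 ⇒ 4
[q^12] f(1)=1,f(2)=1,f(3)=1,f(4)=1,f(6)=1,f(12)=1 ⇒ 6
q^20  k|20↦f(k): 1:1 2:1 4:1 5:1 10:1 20:1  a_20=6
d|21:{21,7,3,1}  Σf=1+1+1+1=4
[q^27] f(27)=1,f(9)=1,f(3)=1,f(1)=1 ⇒ 4

2, 4, 6, 6, 4, 4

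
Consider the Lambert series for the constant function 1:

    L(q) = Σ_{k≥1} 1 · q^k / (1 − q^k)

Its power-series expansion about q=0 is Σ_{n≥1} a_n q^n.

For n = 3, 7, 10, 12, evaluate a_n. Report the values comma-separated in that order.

2, 2, 4, 6

[q^3] f(3)=1,f(1)=1 ⇒ 2
[q^7] f(1)=1,f(7)=1 ⇒ 2
q^10  k|10↦f(k): 10:1 5:1 2:1 1:1  a_10=4
d|12:{1,2,3,4,6,12}  Σf=1+1+1+1+1+1=6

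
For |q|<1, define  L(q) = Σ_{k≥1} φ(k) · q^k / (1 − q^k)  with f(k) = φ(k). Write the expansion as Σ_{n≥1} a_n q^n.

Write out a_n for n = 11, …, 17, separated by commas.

d|11:{1,11}  Σφ=1+10=11
q^12  k|12↦φ(k): 12:4 6:2 4:2 3:2 2:1 1:1  a_12=12
n=13: 13·1 1·13  φ→[12+1]=13
n=14: 14·1 7·2 2·7 1·14  φ→[6+6+1+1]=14
q^15  k|15↦φ(k): 1:1 3:2 5:4 15:8  a_15=15
n=16: 1·16 2·8 4·4 8·2 16·1  φ→[1+1+2+4+8]=16
[q^17] φ(17)=16,φ(1)=1 ⇒ 17

11, 12, 13, 14, 15, 16, 17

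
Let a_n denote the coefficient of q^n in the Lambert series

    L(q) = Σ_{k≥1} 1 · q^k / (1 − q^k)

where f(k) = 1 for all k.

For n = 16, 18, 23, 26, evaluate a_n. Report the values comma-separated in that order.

5, 6, 2, 4

q^16  k|16↦f(k): 1:1 2:1 4:1 8:1 16:1  a_16=5
q^18  k|18↦f(k): 1:1 2:1 3:1 6:1 9:1 18:1  a_18=6
q^23  k|23↦f(k): 23:1 1:1  a_23=2
n=26: 1·26 2·13 13·2 26·1  f→[1+1+1+1]=4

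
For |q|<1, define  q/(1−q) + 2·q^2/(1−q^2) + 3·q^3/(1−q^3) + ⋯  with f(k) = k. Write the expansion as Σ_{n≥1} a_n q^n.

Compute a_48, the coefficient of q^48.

a_48 = 124

d|48:{1,2,3,4,6,8,12,16,24,48}  Σf=1+2+3+4+6+8+12+16+24+48=124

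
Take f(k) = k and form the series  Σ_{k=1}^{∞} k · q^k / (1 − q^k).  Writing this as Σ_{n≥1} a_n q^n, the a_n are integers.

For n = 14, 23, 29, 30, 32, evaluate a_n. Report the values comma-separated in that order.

24, 24, 30, 72, 63

q^14  k|14↦f(k): 1:1 2:2 7:7 14:14  a_14=24
q^23  k|23↦f(k): 1:1 23:23  a_23=24
n=29: 1·29 29·1  f→[1+29]=30
d|30:{1,2,3,5,6,10,15,30}  Σf=1+2+3+5+6+10+15+30=72
n=32: 1·32 2·16 4·8 8·4 16·2 32·1  f→[1+2+4+8+16+32]=63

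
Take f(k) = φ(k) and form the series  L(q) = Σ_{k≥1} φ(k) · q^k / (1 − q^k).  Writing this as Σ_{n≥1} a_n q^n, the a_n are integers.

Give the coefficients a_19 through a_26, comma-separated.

n=19: 19·1 1·19  φ→[18+1]=19
[q^20] φ(20)=8,φ(10)=4,φ(5)=4,φ(4)=2,φ(2)=1,φ(1)=1 ⇒ 20
n=21: 1·21 3·7 7·3 21·1  φ→[1+2+6+12]=21
d|22:{1,2,11,22}  Σφ=1+1+10+10=22
[q^23] φ(1)=1,φ(23)=22 ⇒ 23
n=24: 24·1 12·2 8·3 6·4 4·6 3·8 2·12 1·24  φ→[8+4+4+2+2+2+1+1]=24
q^25  k|25↦φ(k): 25:20 5:4 1:1  a_25=25
d|26:{1,2,13,26}  Σφ=1+1+12+12=26

19, 20, 21, 22, 23, 24, 25, 26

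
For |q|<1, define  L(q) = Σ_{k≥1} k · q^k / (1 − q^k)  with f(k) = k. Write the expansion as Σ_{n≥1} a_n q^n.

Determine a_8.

[q^8] f(1)=1,f(2)=2,f(4)=4,f(8)=8 ⇒ 15

a_8 = 15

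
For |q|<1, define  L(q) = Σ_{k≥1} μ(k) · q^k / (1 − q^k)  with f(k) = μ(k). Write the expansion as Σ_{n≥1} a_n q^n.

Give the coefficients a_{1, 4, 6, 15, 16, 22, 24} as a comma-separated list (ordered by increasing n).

n=1: 1·1  μ→[1]=1
n=4: 4·1 2·2 1·4  μ→[0+(-1)+1]=0
[q^6] μ(6)=1,μ(3)=-1,μ(2)=-1,μ(1)=1 ⇒ 0
q^15  k|15↦μ(k): 15:1 5:-1 3:-1 1:1  a_15=0
n=16: 1·16 2·8 4·4 8·2 16·1  μ→[1+(-1)+0+0+0]=0
q^22  k|22↦μ(k): 1:1 2:-1 11:-1 22:1  a_22=0
n=24: 24·1 12·2 8·3 6·4 4·6 3·8 2·12 1·24  μ→[0+0+0+1+0+(-1)+(-1)+1]=0

1, 0, 0, 0, 0, 0, 0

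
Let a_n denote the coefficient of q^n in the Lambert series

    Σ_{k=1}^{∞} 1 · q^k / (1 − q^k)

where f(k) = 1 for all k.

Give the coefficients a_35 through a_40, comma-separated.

4, 9, 2, 4, 4, 8

d|35:{35,7,5,1}  Σf=1+1+1+1=4
d|36:{36,18,12,9,6,4,3,2,1}  Σf=1+1+1+1+1+1+1+1+1=9
d|37:{1,37}  Σf=1+1=2
n=38: 1·38 2·19 19·2 38·1  f→[1+1+1+1]=4
n=39: 1·39 3·13 13·3 39·1  f→[1+1+1+1]=4
q^40  k|40↦f(k): 40:1 20:1 10:1 8:1 5:1 4:1 2:1 1:1  a_40=8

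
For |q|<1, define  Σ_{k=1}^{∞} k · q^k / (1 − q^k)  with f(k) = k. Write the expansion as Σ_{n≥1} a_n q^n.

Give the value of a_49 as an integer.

a_49 = 57

[q^49] f(49)=49,f(7)=7,f(1)=1 ⇒ 57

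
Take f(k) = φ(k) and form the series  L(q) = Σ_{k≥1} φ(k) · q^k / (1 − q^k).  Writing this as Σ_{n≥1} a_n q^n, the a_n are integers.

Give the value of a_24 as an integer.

d|24:{24,12,8,6,4,3,2,1}  Σφ=8+4+4+2+2+2+1+1=24

a_24 = 24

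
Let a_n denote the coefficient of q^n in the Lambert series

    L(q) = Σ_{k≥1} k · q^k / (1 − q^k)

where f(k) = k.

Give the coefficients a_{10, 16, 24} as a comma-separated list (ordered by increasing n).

18, 31, 60

d|10:{10,5,2,1}  Σf=10+5+2+1=18
n=16: 1·16 2·8 4·4 8·2 16·1  f→[1+2+4+8+16]=31
q^24  k|24↦f(k): 1:1 2:2 3:3 4:4 6:6 8:8 12:12 24:24  a_24=60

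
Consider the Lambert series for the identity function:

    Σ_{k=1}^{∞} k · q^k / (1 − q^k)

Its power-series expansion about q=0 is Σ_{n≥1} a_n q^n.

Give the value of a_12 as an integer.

n=12: 1·12 2·6 3·4 4·3 6·2 12·1  f→[1+2+3+4+6+12]=28

a_12 = 28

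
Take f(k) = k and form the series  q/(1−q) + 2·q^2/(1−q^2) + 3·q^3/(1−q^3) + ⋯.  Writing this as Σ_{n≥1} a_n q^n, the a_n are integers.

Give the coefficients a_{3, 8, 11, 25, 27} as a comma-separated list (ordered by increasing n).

d|3:{1,3}  Σf=1+3=4
d|8:{1,2,4,8}  Σf=1+2+4+8=15
q^11  k|11↦f(k): 1:1 11:11  a_11=12
q^25  k|25↦f(k): 25:25 5:5 1:1  a_25=31
[q^27] f(1)=1,f(3)=3,f(9)=9,f(27)=27 ⇒ 40

4, 15, 12, 31, 40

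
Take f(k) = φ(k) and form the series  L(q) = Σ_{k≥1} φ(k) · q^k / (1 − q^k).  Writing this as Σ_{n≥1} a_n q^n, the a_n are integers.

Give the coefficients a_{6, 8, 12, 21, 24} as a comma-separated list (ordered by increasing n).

q^6  k|6↦φ(k): 6:2 3:2 2:1 1:1  a_6=6
q^8  k|8↦φ(k): 8:4 4:2 2:1 1:1  a_8=8
n=12: 12·1 6·2 4·3 3·4 2·6 1·12  φ→[4+2+2+2+1+1]=12
q^21  k|21↦φ(k): 1:1 3:2 7:6 21:12  a_21=21
d|24:{1,2,3,4,6,8,12,24}  Σφ=1+1+2+2+2+4+4+8=24

6, 8, 12, 21, 24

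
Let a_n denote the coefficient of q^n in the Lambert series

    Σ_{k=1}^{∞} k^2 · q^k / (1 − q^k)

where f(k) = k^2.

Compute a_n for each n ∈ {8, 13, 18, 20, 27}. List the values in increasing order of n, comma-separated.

n=8: 8·1 4·2 2·4 1·8  f→[64+16+4+1]=85
d|13:{1,13}  Σf=1+169=170
[q^18] f(1)=1,f(2)=4,f(3)=9,f(6)=36,f(9)=81,f(18)=324 ⇒ 455
n=20: 1·20 2·10 4·5 5·4 10·2 20·1  f→[1+4+16+25+100+400]=546
[q^27] f(27)=729,f(9)=81,f(3)=9,f(1)=1 ⇒ 820

85, 170, 455, 546, 820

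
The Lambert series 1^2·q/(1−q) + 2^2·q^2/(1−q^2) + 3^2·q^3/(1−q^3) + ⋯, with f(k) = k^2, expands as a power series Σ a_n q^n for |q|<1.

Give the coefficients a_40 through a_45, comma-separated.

d|40:{40,20,10,8,5,4,2,1}  Σf=1600+400+100+64+25+16+4+1=2210
[q^41] f(41)=1681,f(1)=1 ⇒ 1682
n=42: 42·1 21·2 14·3 7·6 6·7 3·14 2·21 1·42  f→[1764+441+196+49+36+9+4+1]=2500
[q^43] f(1)=1,f(43)=1849 ⇒ 1850
[q^44] f(44)=1936,f(22)=484,f(11)=121,f(4)=16,f(2)=4,f(1)=1 ⇒ 2562
q^45  k|45↦f(k): 1:1 3:9 5:25 9:81 15:225 45:2025  a_45=2366

2210, 1682, 2500, 1850, 2562, 2366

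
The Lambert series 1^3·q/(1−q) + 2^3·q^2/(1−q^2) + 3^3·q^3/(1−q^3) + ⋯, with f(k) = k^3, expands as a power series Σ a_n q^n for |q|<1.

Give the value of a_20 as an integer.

a_20 = 9198

[q^20] f(1)=1,f(2)=8,f(4)=64,f(5)=125,f(10)=1000,f(20)=8000 ⇒ 9198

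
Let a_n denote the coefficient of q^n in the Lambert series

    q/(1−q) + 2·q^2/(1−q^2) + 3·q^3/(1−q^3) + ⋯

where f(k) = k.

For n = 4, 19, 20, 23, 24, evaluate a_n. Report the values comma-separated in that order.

[q^4] f(4)=4,f(2)=2,f(1)=1 ⇒ 7
d|19:{1,19}  Σf=1+19=20
d|20:{20,10,5,4,2,1}  Σf=20+10+5+4+2+1=42
[q^23] f(1)=1,f(23)=23 ⇒ 24
q^24  k|24↦f(k): 24:24 12:12 8:8 6:6 4:4 3:3 2:2 1:1  a_24=60

7, 20, 42, 24, 60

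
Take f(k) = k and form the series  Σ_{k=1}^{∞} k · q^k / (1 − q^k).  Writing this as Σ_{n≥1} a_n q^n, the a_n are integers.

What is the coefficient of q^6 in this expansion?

a_6 = 12

q^6  k|6↦f(k): 6:6 3:3 2:2 1:1  a_6=12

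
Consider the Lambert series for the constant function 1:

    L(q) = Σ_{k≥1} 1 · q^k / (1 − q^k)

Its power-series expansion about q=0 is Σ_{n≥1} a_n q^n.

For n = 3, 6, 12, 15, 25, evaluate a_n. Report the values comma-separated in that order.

2, 4, 6, 4, 3

q^3  k|3↦f(k): 1:1 3:1  a_3=2
n=6: 1·6 2·3 3·2 6·1  f→[1+1+1+1]=4
n=12: 1·12 2·6 3·4 4·3 6·2 12·1  f→[1+1+1+1+1+1]=6
[q^15] f(1)=1,f(3)=1,f(5)=1,f(15)=1 ⇒ 4
d|25:{1,5,25}  Σf=1+1+1=3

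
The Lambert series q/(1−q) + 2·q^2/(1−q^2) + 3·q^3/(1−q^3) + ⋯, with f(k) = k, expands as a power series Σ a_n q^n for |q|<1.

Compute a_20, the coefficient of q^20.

a_20 = 42

d|20:{1,2,4,5,10,20}  Σf=1+2+4+5+10+20=42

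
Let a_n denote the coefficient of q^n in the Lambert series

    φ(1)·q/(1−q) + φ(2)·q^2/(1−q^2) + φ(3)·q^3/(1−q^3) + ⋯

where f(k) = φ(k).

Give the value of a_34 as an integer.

n=34: 34·1 17·2 2·17 1·34  φ→[16+16+1+1]=34

a_34 = 34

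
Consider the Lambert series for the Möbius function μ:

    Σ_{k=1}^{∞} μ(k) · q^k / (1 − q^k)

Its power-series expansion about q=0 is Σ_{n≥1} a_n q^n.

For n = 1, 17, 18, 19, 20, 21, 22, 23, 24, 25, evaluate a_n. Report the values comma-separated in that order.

q^1  k|1↦μ(k): 1:1  a_1=1
q^17  k|17↦μ(k): 17:-1 1:1  a_17=0
n=18: 18·1 9·2 6·3 3·6 2·9 1·18  μ→[0+0+1+(-1)+(-1)+1]=0
d|19:{1,19}  Σμ=1+(-1)=0
q^20  k|20↦μ(k): 1:1 2:-1 4:0 5:-1 10:1 20:0  a_20=0
d|21:{21,7,3,1}  Σμ=1+(-1)+(-1)+1=0
d|22:{1,2,11,22}  Σμ=1+(-1)+(-1)+1=0
[q^23] μ(23)=-1,μ(1)=1 ⇒ 0
d|24:{1,2,3,4,6,8,12,24}  Σμ=1+(-1)+(-1)+0+1+0+0+0=0
d|25:{1,5,25}  Σμ=1+(-1)+0=0

1, 0, 0, 0, 0, 0, 0, 0, 0, 0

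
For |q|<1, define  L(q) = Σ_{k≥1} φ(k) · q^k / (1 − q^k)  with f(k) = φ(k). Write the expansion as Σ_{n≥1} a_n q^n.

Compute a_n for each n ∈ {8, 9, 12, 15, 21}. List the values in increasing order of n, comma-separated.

q^8  k|8↦φ(k): 8:4 4:2 2:1 1:1  a_8=8
[q^9] φ(1)=1,φ(3)=2,φ(9)=6 ⇒ 9
[q^12] φ(12)=4,φ(6)=2,φ(4)=2,φ(3)=2,φ(2)=1,φ(1)=1 ⇒ 12
d|15:{1,3,5,15}  Σφ=1+2+4+8=15
q^21  k|21↦φ(k): 1:1 3:2 7:6 21:12  a_21=21

8, 9, 12, 15, 21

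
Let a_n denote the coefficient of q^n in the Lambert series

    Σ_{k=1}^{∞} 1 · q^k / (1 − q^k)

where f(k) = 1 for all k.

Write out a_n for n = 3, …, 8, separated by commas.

2, 3, 2, 4, 2, 4

[q^3] f(1)=1,f(3)=1 ⇒ 2
[q^4] f(1)=1,f(2)=1,f(4)=1 ⇒ 3
n=5: 1·5 5·1  f→[1+1]=2
n=6: 1·6 2·3 3·2 6·1  f→[1+1+1+1]=4
[q^7] f(7)=1,f(1)=1 ⇒ 2
n=8: 8·1 4·2 2·4 1·8  f→[1+1+1+1]=4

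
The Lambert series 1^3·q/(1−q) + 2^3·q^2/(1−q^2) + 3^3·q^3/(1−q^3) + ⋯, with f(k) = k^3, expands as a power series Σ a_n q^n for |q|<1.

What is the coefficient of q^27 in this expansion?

a_27 = 20440

q^27  k|27↦f(k): 27:19683 9:729 3:27 1:1  a_27=20440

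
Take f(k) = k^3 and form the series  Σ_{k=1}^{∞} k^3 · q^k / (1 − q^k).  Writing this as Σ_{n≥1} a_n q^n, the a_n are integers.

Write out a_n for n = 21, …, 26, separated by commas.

n=21: 21·1 7·3 3·7 1·21  f→[9261+343+27+1]=9632
n=22: 1·22 2·11 11·2 22·1  f→[1+8+1331+10648]=11988
q^23  k|23↦f(k): 1:1 23:12167  a_23=12168
[q^24] f(24)=13824,f(12)=1728,f(8)=512,f(6)=216,f(4)=64,f(3)=27,f(2)=8,f(1)=1 ⇒ 16380
d|25:{25,5,1}  Σf=15625+125+1=15751
d|26:{26,13,2,1}  Σf=17576+2197+8+1=19782

9632, 11988, 12168, 16380, 15751, 19782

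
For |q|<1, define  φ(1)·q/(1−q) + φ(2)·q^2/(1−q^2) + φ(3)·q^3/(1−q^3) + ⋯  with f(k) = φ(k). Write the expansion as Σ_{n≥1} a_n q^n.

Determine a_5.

d|5:{1,5}  Σφ=1+4=5

a_5 = 5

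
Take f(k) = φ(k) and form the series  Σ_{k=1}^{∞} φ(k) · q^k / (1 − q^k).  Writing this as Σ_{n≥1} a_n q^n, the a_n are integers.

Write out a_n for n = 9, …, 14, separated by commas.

[q^9] φ(1)=1,φ(3)=2,φ(9)=6 ⇒ 9
n=10: 10·1 5·2 2·5 1·10  φ→[4+4+1+1]=10
n=11: 1·11 11·1  φ→[1+10]=11
n=12: 12·1 6·2 4·3 3·4 2·6 1·12  φ→[4+2+2+2+1+1]=12
q^13  k|13↦φ(k): 1:1 13:12  a_13=13
n=14: 1·14 2·7 7·2 14·1  φ→[1+1+6+6]=14

9, 10, 11, 12, 13, 14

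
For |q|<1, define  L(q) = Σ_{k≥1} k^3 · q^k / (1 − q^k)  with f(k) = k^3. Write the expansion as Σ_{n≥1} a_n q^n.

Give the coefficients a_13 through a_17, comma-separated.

d|13:{13,1}  Σf=2197+1=2198
d|14:{14,7,2,1}  Σf=2744+343+8+1=3096
q^15  k|15↦f(k): 1:1 3:27 5:125 15:3375  a_15=3528
d|16:{1,2,4,8,16}  Σf=1+8+64+512+4096=4681
d|17:{1,17}  Σf=1+4913=4914

2198, 3096, 3528, 4681, 4914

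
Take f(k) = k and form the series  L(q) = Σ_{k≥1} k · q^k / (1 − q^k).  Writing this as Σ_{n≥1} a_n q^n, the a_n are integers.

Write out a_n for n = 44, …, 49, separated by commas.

d|44:{1,2,4,11,22,44}  Σf=1+2+4+11+22+44=84
d|45:{1,3,5,9,15,45}  Σf=1+3+5+9+15+45=78
d|46:{46,23,2,1}  Σf=46+23+2+1=72
n=47: 47·1 1·47  f→[47+1]=48
d|48:{1,2,3,4,6,8,12,16,24,48}  Σf=1+2+3+4+6+8+12+16+24+48=124
n=49: 1·49 7·7 49·1  f→[1+7+49]=57

84, 78, 72, 48, 124, 57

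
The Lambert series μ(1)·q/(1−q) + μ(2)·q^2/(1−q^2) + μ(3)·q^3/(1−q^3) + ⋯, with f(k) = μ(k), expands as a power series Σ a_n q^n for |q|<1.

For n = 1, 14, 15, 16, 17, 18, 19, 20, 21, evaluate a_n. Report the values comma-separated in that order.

n=1: 1·1  μ→[1]=1
n=14: 14·1 7·2 2·7 1·14  μ→[1+(-1)+(-1)+1]=0
n=15: 15·1 5·3 3·5 1·15  μ→[1+(-1)+(-1)+1]=0
d|16:{16,8,4,2,1}  Σμ=0+0+0+(-1)+1=0
q^17  k|17↦μ(k): 17:-1 1:1  a_17=0
[q^18] μ(1)=1,μ(2)=-1,μ(3)=-1,μ(6)=1,μ(9)=0,μ(18)=0 ⇒ 0
q^19  k|19↦μ(k): 19:-1 1:1  a_19=0
n=20: 20·1 10·2 5·4 4·5 2·10 1·20  μ→[0+1+(-1)+0+(-1)+1]=0
d|21:{21,7,3,1}  Σμ=1+(-1)+(-1)+1=0

1, 0, 0, 0, 0, 0, 0, 0, 0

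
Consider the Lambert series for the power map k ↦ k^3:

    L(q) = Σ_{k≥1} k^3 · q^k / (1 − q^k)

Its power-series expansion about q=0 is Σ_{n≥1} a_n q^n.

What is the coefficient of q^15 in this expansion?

n=15: 15·1 5·3 3·5 1·15  f→[3375+125+27+1]=3528

a_15 = 3528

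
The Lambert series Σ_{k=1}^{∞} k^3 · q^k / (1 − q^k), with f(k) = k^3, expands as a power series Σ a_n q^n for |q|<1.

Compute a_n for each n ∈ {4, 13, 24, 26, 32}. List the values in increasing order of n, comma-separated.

d|4:{4,2,1}  Σf=64+8+1=73
n=13: 1·13 13·1  f→[1+2197]=2198
q^24  k|24↦f(k): 1:1 2:8 3:27 4:64 6:216 8:512 12:1728 24:13824  a_24=16380
q^26  k|26↦f(k): 26:17576 13:2197 2:8 1:1  a_26=19782
n=32: 1·32 2·16 4·8 8·4 16·2 32·1  f→[1+8+64+512+4096+32768]=37449

73, 2198, 16380, 19782, 37449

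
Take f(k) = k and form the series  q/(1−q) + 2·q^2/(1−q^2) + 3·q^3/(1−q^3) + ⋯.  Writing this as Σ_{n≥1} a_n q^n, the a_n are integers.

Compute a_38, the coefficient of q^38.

a_38 = 60

d|38:{1,2,19,38}  Σf=1+2+19+38=60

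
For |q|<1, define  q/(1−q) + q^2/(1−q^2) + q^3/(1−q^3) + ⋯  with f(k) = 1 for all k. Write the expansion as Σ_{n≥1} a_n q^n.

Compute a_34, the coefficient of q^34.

[q^34] f(1)=1,f(2)=1,f(17)=1,f(34)=1 ⇒ 4

a_34 = 4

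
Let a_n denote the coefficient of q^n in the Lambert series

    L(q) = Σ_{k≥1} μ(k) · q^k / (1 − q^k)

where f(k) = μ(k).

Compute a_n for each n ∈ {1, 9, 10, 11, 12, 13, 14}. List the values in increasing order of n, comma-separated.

n=1: 1·1  μ→[1]=1
n=9: 1·9 3·3 9·1  μ→[1+(-1)+0]=0
q^10  k|10↦μ(k): 1:1 2:-1 5:-1 10:1  a_10=0
n=11: 11·1 1·11  μ→[(-1)+1]=0
q^12  k|12↦μ(k): 1:1 2:-1 3:-1 4:0 6:1 12:0  a_12=0
[q^13] μ(13)=-1,μ(1)=1 ⇒ 0
n=14: 1·14 2·7 7·2 14·1  μ→[1+(-1)+(-1)+1]=0

1, 0, 0, 0, 0, 0, 0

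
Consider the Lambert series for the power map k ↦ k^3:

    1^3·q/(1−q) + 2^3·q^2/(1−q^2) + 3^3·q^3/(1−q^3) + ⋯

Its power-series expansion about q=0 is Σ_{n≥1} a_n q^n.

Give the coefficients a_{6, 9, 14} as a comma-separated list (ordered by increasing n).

n=6: 6·1 3·2 2·3 1·6  f→[216+27+8+1]=252
d|9:{9,3,1}  Σf=729+27+1=757
n=14: 14·1 7·2 2·7 1·14  f→[2744+343+8+1]=3096

252, 757, 3096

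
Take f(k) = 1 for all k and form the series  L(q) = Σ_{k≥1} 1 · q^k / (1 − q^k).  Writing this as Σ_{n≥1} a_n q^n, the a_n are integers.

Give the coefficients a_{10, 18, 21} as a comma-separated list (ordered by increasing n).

4, 6, 4

q^10  k|10↦f(k): 1:1 2:1 5:1 10:1  a_10=4
[q^18] f(18)=1,f(9)=1,f(6)=1,f(3)=1,f(2)=1,f(1)=1 ⇒ 6
[q^21] f(1)=1,f(3)=1,f(7)=1,f(21)=1 ⇒ 4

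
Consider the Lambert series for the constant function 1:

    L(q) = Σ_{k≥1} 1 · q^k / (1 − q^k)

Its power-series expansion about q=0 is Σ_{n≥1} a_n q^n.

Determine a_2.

q^2  k|2↦f(k): 1:1 2:1  a_2=2

a_2 = 2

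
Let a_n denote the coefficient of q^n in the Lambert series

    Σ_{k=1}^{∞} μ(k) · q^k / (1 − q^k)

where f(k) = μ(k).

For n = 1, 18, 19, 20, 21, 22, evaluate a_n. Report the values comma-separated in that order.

1, 0, 0, 0, 0, 0

q^1  k|1↦μ(k): 1:1  a_1=1
d|18:{1,2,3,6,9,18}  Σμ=1+(-1)+(-1)+1+0+0=0
q^19  k|19↦μ(k): 19:-1 1:1  a_19=0
q^20  k|20↦μ(k): 1:1 2:-1 4:0 5:-1 10:1 20:0  a_20=0
d|21:{1,3,7,21}  Σμ=1+(-1)+(-1)+1=0
[q^22] μ(22)=1,μ(11)=-1,μ(2)=-1,μ(1)=1 ⇒ 0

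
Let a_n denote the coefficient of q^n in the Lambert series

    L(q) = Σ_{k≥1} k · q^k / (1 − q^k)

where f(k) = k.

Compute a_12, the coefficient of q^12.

a_12 = 28

q^12  k|12↦f(k): 1:1 2:2 3:3 4:4 6:6 12:12  a_12=28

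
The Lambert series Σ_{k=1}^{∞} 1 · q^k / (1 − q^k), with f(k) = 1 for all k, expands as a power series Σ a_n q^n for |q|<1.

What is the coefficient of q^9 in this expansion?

a_9 = 3

d|9:{1,3,9}  Σf=1+1+1=3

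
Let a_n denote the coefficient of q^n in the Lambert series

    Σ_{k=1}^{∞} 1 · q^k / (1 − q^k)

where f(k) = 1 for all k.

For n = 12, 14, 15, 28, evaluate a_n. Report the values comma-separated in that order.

[q^12] f(12)=1,f(6)=1,f(4)=1,f(3)=1,f(2)=1,f(1)=1 ⇒ 6
[q^14] f(1)=1,f(2)=1,f(7)=1,f(14)=1 ⇒ 4
n=15: 1·15 3·5 5·3 15·1  f→[1+1+1+1]=4
n=28: 1·28 2·14 4·7 7·4 14·2 28·1  f→[1+1+1+1+1+1]=6

6, 4, 4, 6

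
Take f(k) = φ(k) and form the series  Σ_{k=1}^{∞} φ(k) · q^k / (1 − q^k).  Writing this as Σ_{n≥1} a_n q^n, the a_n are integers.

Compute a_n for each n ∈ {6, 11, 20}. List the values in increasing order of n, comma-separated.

d|6:{6,3,2,1}  Σφ=2+2+1+1=6
[q^11] φ(1)=1,φ(11)=10 ⇒ 11
[q^20] φ(20)=8,φ(10)=4,φ(5)=4,φ(4)=2,φ(2)=1,φ(1)=1 ⇒ 20

6, 11, 20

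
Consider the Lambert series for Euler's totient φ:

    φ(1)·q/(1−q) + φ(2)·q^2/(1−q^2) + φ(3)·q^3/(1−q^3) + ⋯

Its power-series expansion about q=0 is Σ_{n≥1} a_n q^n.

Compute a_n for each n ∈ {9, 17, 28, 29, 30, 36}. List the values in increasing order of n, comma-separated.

[q^9] φ(9)=6,φ(3)=2,φ(1)=1 ⇒ 9
d|17:{17,1}  Σφ=16+1=17
d|28:{1,2,4,7,14,28}  Σφ=1+1+2+6+6+12=28
d|29:{1,29}  Σφ=1+28=29
[q^30] φ(30)=8,φ(15)=8,φ(10)=4,φ(6)=2,φ(5)=4,φ(3)=2,φ(2)=1,φ(1)=1 ⇒ 30
[q^36] φ(36)=12,φ(18)=6,φ(12)=4,φ(9)=6,φ(6)=2,φ(4)=2,φ(3)=2,φ(2)=1,φ(1)=1 ⇒ 36

9, 17, 28, 29, 30, 36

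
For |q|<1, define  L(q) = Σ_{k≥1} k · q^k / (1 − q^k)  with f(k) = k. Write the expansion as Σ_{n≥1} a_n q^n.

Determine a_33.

n=33: 33·1 11·3 3·11 1·33  f→[33+11+3+1]=48

a_33 = 48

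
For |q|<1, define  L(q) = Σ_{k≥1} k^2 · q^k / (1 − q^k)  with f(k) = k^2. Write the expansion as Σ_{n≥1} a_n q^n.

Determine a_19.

a_19 = 362

n=19: 1·19 19·1  f→[1+361]=362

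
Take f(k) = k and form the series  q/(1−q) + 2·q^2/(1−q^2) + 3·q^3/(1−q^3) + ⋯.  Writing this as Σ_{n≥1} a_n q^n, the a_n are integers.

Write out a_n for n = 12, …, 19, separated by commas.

q^12  k|12↦f(k): 1:1 2:2 3:3 4:4 6:6 12:12  a_12=28
d|13:{1,13}  Σf=1+13=14
d|14:{14,7,2,1}  Σf=14+7+2+1=24
n=15: 15·1 5·3 3·5 1·15  f→[15+5+3+1]=24
[q^16] f(1)=1,f(2)=2,f(4)=4,f(8)=8,f(16)=16 ⇒ 31
n=17: 17·1 1·17  f→[17+1]=18
q^18  k|18↦f(k): 1:1 2:2 3:3 6:6 9:9 18:18  a_18=39
[q^19] f(1)=1,f(19)=19 ⇒ 20

28, 14, 24, 24, 31, 18, 39, 20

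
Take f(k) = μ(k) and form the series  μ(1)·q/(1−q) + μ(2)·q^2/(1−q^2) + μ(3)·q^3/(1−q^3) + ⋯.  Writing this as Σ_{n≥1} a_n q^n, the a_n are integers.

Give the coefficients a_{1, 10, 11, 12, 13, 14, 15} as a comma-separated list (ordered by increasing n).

1, 0, 0, 0, 0, 0, 0

q^1  k|1↦μ(k): 1:1  a_1=1
[q^10] μ(1)=1,μ(2)=-1,μ(5)=-1,μ(10)=1 ⇒ 0
q^11  k|11↦μ(k): 11:-1 1:1  a_11=0
d|12:{1,2,3,4,6,12}  Σμ=1+(-1)+(-1)+0+1+0=0
d|13:{13,1}  Σμ=(-1)+1=0
d|14:{1,2,7,14}  Σμ=1+(-1)+(-1)+1=0
d|15:{1,3,5,15}  Σμ=1+(-1)+(-1)+1=0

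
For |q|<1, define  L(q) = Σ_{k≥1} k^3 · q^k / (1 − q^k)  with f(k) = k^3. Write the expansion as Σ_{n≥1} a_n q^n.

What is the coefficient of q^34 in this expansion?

a_34 = 44226

q^34  k|34↦f(k): 1:1 2:8 17:4913 34:39304  a_34=44226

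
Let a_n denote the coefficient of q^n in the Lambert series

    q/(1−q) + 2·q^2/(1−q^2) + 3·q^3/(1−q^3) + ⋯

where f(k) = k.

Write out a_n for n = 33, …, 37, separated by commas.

48, 54, 48, 91, 38

q^33  k|33↦f(k): 1:1 3:3 11:11 33:33  a_33=48
[q^34] f(34)=34,f(17)=17,f(2)=2,f(1)=1 ⇒ 54
d|35:{35,7,5,1}  Σf=35+7+5+1=48
d|36:{36,18,12,9,6,4,3,2,1}  Σf=36+18+12+9+6+4+3+2+1=91
d|37:{1,37}  Σf=1+37=38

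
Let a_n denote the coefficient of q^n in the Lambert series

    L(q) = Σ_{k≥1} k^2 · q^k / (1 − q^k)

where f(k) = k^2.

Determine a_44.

a_44 = 2562

n=44: 44·1 22·2 11·4 4·11 2·22 1·44  f→[1936+484+121+16+4+1]=2562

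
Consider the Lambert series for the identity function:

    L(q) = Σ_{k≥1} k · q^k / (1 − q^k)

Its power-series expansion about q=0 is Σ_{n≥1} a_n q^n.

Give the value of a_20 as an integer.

a_20 = 42

d|20:{20,10,5,4,2,1}  Σf=20+10+5+4+2+1=42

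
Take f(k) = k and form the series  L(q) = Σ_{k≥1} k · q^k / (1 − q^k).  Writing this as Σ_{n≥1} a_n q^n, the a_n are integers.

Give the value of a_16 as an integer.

a_16 = 31

[q^16] f(1)=1,f(2)=2,f(4)=4,f(8)=8,f(16)=16 ⇒ 31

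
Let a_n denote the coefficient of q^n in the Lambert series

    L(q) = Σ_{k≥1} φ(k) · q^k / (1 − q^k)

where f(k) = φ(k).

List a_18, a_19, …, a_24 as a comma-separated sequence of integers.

q^18  k|18↦φ(k): 18:6 9:6 6:2 3:2 2:1 1:1  a_18=18
[q^19] φ(19)=18,φ(1)=1 ⇒ 19
q^20  k|20↦φ(k): 1:1 2:1 4:2 5:4 10:4 20:8  a_20=20
n=21: 1·21 3·7 7·3 21·1  φ→[1+2+6+12]=21
[q^22] φ(22)=10,φ(11)=10,φ(2)=1,φ(1)=1 ⇒ 22
d|23:{1,23}  Σφ=1+22=23
n=24: 24·1 12·2 8·3 6·4 4·6 3·8 2·12 1·24  φ→[8+4+4+2+2+2+1+1]=24

18, 19, 20, 21, 22, 23, 24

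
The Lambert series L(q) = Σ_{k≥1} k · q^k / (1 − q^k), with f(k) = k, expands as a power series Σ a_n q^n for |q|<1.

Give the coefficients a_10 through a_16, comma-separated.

q^10  k|10↦f(k): 10:10 5:5 2:2 1:1  a_10=18
[q^11] f(11)=11,f(1)=1 ⇒ 12
n=12: 1·12 2·6 3·4 4·3 6·2 12·1  f→[1+2+3+4+6+12]=28
d|13:{13,1}  Σf=13+1=14
[q^14] f(14)=14,f(7)=7,f(2)=2,f(1)=1 ⇒ 24
[q^15] f(15)=15,f(5)=5,f(3)=3,f(1)=1 ⇒ 24
q^16  k|16↦f(k): 1:1 2:2 4:4 8:8 16:16  a_16=31

18, 12, 28, 14, 24, 24, 31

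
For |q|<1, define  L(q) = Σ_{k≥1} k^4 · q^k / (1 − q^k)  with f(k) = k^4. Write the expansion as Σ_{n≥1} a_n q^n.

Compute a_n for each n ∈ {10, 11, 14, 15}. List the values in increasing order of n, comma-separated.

10642, 14642, 40834, 51332

d|10:{1,2,5,10}  Σf=1+16+625+10000=10642
[q^11] f(1)=1,f(11)=14641 ⇒ 14642
n=14: 1·14 2·7 7·2 14·1  f→[1+16+2401+38416]=40834
n=15: 1·15 3·5 5·3 15·1  f→[1+81+625+50625]=51332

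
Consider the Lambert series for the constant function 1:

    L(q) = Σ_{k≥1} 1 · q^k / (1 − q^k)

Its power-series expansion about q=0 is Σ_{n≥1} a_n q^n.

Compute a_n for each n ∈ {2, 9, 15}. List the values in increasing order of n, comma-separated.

d|2:{2,1}  Σf=1+1=2
q^9  k|9↦f(k): 9:1 3:1 1:1  a_9=3
q^15  k|15↦f(k): 1:1 3:1 5:1 15:1  a_15=4

2, 3, 4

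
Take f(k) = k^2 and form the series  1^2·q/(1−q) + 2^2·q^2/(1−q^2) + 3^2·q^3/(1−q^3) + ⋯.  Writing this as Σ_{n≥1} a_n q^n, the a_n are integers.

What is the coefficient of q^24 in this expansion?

[q^24] f(24)=576,f(12)=144,f(8)=64,f(6)=36,f(4)=16,f(3)=9,f(2)=4,f(1)=1 ⇒ 850

a_24 = 850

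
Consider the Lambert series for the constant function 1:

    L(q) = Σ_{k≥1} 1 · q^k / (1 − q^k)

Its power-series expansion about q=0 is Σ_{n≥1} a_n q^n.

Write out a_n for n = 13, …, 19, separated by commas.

2, 4, 4, 5, 2, 6, 2

d|13:{1,13}  Σf=1+1=2
n=14: 14·1 7·2 2·7 1·14  f→[1+1+1+1]=4
[q^15] f(1)=1,f(3)=1,f(5)=1,f(15)=1 ⇒ 4
d|16:{16,8,4,2,1}  Σf=1+1+1+1+1=5
d|17:{1,17}  Σf=1+1=2
q^18  k|18↦f(k): 18:1 9:1 6:1 3:1 2:1 1:1  a_18=6
[q^19] f(1)=1,f(19)=1 ⇒ 2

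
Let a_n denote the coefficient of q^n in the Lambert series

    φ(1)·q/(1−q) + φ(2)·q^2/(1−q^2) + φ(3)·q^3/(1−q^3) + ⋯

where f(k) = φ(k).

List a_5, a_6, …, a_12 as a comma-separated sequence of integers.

d|5:{5,1}  Σφ=4+1=5
q^6  k|6↦φ(k): 1:1 2:1 3:2 6:2  a_6=6
q^7  k|7↦φ(k): 1:1 7:6  a_7=7
q^8  k|8↦φ(k): 8:4 4:2 2:1 1:1  a_8=8
[q^9] φ(1)=1,φ(3)=2,φ(9)=6 ⇒ 9
d|10:{10,5,2,1}  Σφ=4+4+1+1=10
d|11:{11,1}  Σφ=10+1=11
q^12  k|12↦φ(k): 12:4 6:2 4:2 3:2 2:1 1:1  a_12=12

5, 6, 7, 8, 9, 10, 11, 12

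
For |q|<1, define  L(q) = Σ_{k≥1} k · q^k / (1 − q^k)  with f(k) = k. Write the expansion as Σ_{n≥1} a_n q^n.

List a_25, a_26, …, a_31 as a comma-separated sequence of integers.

[q^25] f(25)=25,f(5)=5,f(1)=1 ⇒ 31
n=26: 26·1 13·2 2·13 1·26  f→[26+13+2+1]=42
[q^27] f(1)=1,f(3)=3,f(9)=9,f(27)=27 ⇒ 40
[q^28] f(1)=1,f(2)=2,f(4)=4,f(7)=7,f(14)=14,f(28)=28 ⇒ 56
n=29: 29·1 1·29  f→[29+1]=30
[q^30] f(30)=30,f(15)=15,f(10)=10,f(6)=6,f(5)=5,f(3)=3,f(2)=2,f(1)=1 ⇒ 72
q^31  k|31↦f(k): 31:31 1:1  a_31=32

31, 42, 40, 56, 30, 72, 32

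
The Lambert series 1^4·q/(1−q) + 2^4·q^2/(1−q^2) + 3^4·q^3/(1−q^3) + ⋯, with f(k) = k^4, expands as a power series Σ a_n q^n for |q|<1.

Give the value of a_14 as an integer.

[q^14] f(14)=38416,f(7)=2401,f(2)=16,f(1)=1 ⇒ 40834

a_14 = 40834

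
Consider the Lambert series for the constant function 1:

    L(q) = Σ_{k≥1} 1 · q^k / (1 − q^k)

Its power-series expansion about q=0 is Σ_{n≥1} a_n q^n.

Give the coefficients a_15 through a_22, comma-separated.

[q^15] f(15)=1,f(5)=1,f(3)=1,f(1)=1 ⇒ 4
d|16:{1,2,4,8,16}  Σf=1+1+1+1+1=5
d|17:{1,17}  Σf=1+1=2
[q^18] f(1)=1,f(2)=1,f(3)=1,f(6)=1,f(9)=1,f(18)=1 ⇒ 6
[q^19] f(1)=1,f(19)=1 ⇒ 2
d|20:{20,10,5,4,2,1}  Σf=1+1+1+1+1+1=6
d|21:{21,7,3,1}  Σf=1+1+1+1=4
q^22  k|22↦f(k): 1:1 2:1 11:1 22:1  a_22=4

4, 5, 2, 6, 2, 6, 4, 4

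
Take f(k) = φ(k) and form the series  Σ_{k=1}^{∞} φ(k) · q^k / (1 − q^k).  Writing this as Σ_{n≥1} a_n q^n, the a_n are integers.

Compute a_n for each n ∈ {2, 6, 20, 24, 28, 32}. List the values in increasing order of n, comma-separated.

[q^2] φ(1)=1,φ(2)=1 ⇒ 2
q^6  k|6↦φ(k): 6:2 3:2 2:1 1:1  a_6=6
[q^20] φ(20)=8,φ(10)=4,φ(5)=4,φ(4)=2,φ(2)=1,φ(1)=1 ⇒ 20
q^24  k|24↦φ(k): 1:1 2:1 3:2 4:2 6:2 8:4 12:4 24:8  a_24=24
n=28: 1·28 2·14 4·7 7·4 14·2 28·1  φ→[1+1+2+6+6+12]=28
n=32: 1·32 2·16 4·8 8·4 16·2 32·1  φ→[1+1+2+4+8+16]=32

2, 6, 20, 24, 28, 32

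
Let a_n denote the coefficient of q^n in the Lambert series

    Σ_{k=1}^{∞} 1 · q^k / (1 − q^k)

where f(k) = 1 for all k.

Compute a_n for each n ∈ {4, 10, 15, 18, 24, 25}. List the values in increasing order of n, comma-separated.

3, 4, 4, 6, 8, 3

[q^4] f(1)=1,f(2)=1,f(4)=1 ⇒ 3
n=10: 1·10 2·5 5·2 10·1  f→[1+1+1+1]=4
n=15: 15·1 5·3 3·5 1·15  f→[1+1+1+1]=4
[q^18] f(1)=1,f(2)=1,f(3)=1,f(6)=1,f(9)=1,f(18)=1 ⇒ 6
[q^24] f(1)=1,f(2)=1,f(3)=1,f(4)=1,f(6)=1,f(8)=1,f(12)=1,f(24)=1 ⇒ 8
[q^25] f(25)=1,f(5)=1,f(1)=1 ⇒ 3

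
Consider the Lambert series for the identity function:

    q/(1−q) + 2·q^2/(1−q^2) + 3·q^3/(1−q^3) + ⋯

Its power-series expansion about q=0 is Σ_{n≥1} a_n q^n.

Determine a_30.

a_30 = 72

[q^30] f(1)=1,f(2)=2,f(3)=3,f(5)=5,f(6)=6,f(10)=10,f(15)=15,f(30)=30 ⇒ 72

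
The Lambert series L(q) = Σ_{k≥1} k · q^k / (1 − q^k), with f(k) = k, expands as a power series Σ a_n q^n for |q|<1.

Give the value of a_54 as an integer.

a_54 = 120

d|54:{1,2,3,6,9,18,27,54}  Σf=1+2+3+6+9+18+27+54=120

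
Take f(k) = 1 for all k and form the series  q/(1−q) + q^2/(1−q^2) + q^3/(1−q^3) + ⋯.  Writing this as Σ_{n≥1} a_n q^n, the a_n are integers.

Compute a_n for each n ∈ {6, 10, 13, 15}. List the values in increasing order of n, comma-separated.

n=6: 1·6 2·3 3·2 6·1  f→[1+1+1+1]=4
n=10: 10·1 5·2 2·5 1·10  f→[1+1+1+1]=4
d|13:{1,13}  Σf=1+1=2
[q^15] f(1)=1,f(3)=1,f(5)=1,f(15)=1 ⇒ 4

4, 4, 2, 4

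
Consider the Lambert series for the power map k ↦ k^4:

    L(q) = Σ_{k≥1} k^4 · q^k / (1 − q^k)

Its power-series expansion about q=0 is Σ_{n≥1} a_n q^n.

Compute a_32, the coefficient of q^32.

a_32 = 1118481

q^32  k|32↦f(k): 32:1048576 16:65536 8:4096 4:256 2:16 1:1  a_32=1118481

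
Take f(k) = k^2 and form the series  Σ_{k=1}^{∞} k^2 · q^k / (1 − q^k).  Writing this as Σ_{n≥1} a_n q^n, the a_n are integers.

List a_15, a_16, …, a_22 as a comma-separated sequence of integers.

[q^15] f(15)=225,f(5)=25,f(3)=9,f(1)=1 ⇒ 260
n=16: 16·1 8·2 4·4 2·8 1·16  f→[256+64+16+4+1]=341
q^17  k|17↦f(k): 17:289 1:1  a_17=290
n=18: 18·1 9·2 6·3 3·6 2·9 1·18  f→[324+81+36+9+4+1]=455
q^19  k|19↦f(k): 19:361 1:1  a_19=362
n=20: 1·20 2·10 4·5 5·4 10·2 20·1  f→[1+4+16+25+100+400]=546
[q^21] f(21)=441,f(7)=49,f(3)=9,f(1)=1 ⇒ 500
d|22:{1,2,11,22}  Σf=1+4+121+484=610

260, 341, 290, 455, 362, 546, 500, 610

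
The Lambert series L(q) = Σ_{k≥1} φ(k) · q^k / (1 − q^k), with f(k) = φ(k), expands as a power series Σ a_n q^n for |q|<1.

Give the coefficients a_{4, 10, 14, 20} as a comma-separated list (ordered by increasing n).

d|4:{1,2,4}  Σφ=1+1+2=4
d|10:{1,2,5,10}  Σφ=1+1+4+4=10
d|14:{14,7,2,1}  Σφ=6+6+1+1=14
d|20:{1,2,4,5,10,20}  Σφ=1+1+2+4+4+8=20

4, 10, 14, 20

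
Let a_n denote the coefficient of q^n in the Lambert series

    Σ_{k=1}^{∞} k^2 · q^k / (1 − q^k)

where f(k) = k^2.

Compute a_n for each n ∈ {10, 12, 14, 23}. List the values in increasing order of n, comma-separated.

d|10:{1,2,5,10}  Σf=1+4+25+100=130
[q^12] f(12)=144,f(6)=36,f(4)=16,f(3)=9,f(2)=4,f(1)=1 ⇒ 210
[q^14] f(14)=196,f(7)=49,f(2)=4,f(1)=1 ⇒ 250
q^23  k|23↦f(k): 1:1 23:529  a_23=530

130, 210, 250, 530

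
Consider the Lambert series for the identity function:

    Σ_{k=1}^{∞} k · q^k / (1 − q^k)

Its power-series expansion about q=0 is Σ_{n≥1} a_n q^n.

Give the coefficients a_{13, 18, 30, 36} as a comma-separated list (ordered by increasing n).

[q^13] f(1)=1,f(13)=13 ⇒ 14
[q^18] f(18)=18,f(9)=9,f(6)=6,f(3)=3,f(2)=2,f(1)=1 ⇒ 39
[q^30] f(30)=30,f(15)=15,f(10)=10,f(6)=6,f(5)=5,f(3)=3,f(2)=2,f(1)=1 ⇒ 72
q^36  k|36↦f(k): 36:36 18:18 12:12 9:9 6:6 4:4 3:3 2:2 1:1  a_36=91

14, 39, 72, 91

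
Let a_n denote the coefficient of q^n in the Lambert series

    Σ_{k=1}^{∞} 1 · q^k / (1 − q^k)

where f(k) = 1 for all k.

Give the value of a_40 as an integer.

a_40 = 8

q^40  k|40↦f(k): 40:1 20:1 10:1 8:1 5:1 4:1 2:1 1:1  a_40=8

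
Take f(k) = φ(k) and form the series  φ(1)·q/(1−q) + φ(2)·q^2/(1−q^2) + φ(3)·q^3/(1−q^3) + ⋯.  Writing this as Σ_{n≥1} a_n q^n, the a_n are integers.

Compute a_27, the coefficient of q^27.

[q^27] φ(27)=18,φ(9)=6,φ(3)=2,φ(1)=1 ⇒ 27

a_27 = 27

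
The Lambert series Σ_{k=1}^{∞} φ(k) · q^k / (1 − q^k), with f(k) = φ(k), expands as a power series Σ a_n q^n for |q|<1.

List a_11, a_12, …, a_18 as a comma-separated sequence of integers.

[q^11] φ(11)=10,φ(1)=1 ⇒ 11
[q^12] φ(12)=4,φ(6)=2,φ(4)=2,φ(3)=2,φ(2)=1,φ(1)=1 ⇒ 12
q^13  k|13↦φ(k): 1:1 13:12  a_13=13
n=14: 14·1 7·2 2·7 1·14  φ→[6+6+1+1]=14
q^15  k|15↦φ(k): 1:1 3:2 5:4 15:8  a_15=15
[q^16] φ(16)=8,φ(8)=4,φ(4)=2,φ(2)=1,φ(1)=1 ⇒ 16
q^17  k|17↦φ(k): 1:1 17:16  a_17=17
n=18: 1·18 2·9 3·6 6·3 9·2 18·1  φ→[1+1+2+2+6+6]=18

11, 12, 13, 14, 15, 16, 17, 18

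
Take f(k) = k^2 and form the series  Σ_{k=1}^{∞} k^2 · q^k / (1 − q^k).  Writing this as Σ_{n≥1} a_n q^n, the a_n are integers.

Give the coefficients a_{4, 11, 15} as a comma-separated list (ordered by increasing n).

21, 122, 260

d|4:{4,2,1}  Σf=16+4+1=21
d|11:{11,1}  Σf=121+1=122
n=15: 15·1 5·3 3·5 1·15  f→[225+25+9+1]=260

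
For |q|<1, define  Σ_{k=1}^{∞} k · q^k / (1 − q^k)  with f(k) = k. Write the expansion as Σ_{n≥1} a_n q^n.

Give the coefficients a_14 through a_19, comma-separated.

n=14: 14·1 7·2 2·7 1·14  f→[14+7+2+1]=24
d|15:{1,3,5,15}  Σf=1+3+5+15=24
n=16: 1·16 2·8 4·4 8·2 16·1  f→[1+2+4+8+16]=31
[q^17] f(17)=17,f(1)=1 ⇒ 18
q^18  k|18↦f(k): 18:18 9:9 6:6 3:3 2:2 1:1  a_18=39
[q^19] f(1)=1,f(19)=19 ⇒ 20

24, 24, 31, 18, 39, 20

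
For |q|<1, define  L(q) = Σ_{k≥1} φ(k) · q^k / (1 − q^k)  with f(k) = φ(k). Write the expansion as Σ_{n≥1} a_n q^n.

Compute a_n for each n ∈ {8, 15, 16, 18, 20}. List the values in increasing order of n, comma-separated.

[q^8] φ(8)=4,φ(4)=2,φ(2)=1,φ(1)=1 ⇒ 8
[q^15] φ(15)=8,φ(5)=4,φ(3)=2,φ(1)=1 ⇒ 15
n=16: 1·16 2·8 4·4 8·2 16·1  φ→[1+1+2+4+8]=16
n=18: 18·1 9·2 6·3 3·6 2·9 1·18  φ→[6+6+2+2+1+1]=18
d|20:{20,10,5,4,2,1}  Σφ=8+4+4+2+1+1=20

8, 15, 16, 18, 20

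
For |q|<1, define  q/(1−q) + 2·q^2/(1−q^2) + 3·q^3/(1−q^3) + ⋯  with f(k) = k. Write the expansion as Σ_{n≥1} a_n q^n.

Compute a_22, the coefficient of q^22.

n=22: 1·22 2·11 11·2 22·1  f→[1+2+11+22]=36

a_22 = 36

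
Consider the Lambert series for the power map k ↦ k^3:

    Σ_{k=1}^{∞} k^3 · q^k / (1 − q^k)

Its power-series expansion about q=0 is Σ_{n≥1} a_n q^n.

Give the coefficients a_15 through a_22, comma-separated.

[q^15] f(15)=3375,f(5)=125,f(3)=27,f(1)=1 ⇒ 3528
n=16: 16·1 8·2 4·4 2·8 1·16  f→[4096+512+64+8+1]=4681
n=17: 1·17 17·1  f→[1+4913]=4914
n=18: 18·1 9·2 6·3 3·6 2·9 1·18  f→[5832+729+216+27+8+1]=6813
[q^19] f(1)=1,f(19)=6859 ⇒ 6860
[q^20] f(1)=1,f(2)=8,f(4)=64,f(5)=125,f(10)=1000,f(20)=8000 ⇒ 9198
n=21: 21·1 7·3 3·7 1·21  f→[9261+343+27+1]=9632
q^22  k|22↦f(k): 22:10648 11:1331 2:8 1:1  a_22=11988

3528, 4681, 4914, 6813, 6860, 9198, 9632, 11988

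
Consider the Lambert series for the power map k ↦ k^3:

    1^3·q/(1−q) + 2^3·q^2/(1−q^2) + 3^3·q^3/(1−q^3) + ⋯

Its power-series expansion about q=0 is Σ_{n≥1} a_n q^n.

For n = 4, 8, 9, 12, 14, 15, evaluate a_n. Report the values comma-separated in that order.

[q^4] f(4)=64,f(2)=8,f(1)=1 ⇒ 73
d|8:{8,4,2,1}  Σf=512+64+8+1=585
d|9:{1,3,9}  Σf=1+27+729=757
n=12: 1·12 2·6 3·4 4·3 6·2 12·1  f→[1+8+27+64+216+1728]=2044
d|14:{1,2,7,14}  Σf=1+8+343+2744=3096
[q^15] f(1)=1,f(3)=27,f(5)=125,f(15)=3375 ⇒ 3528

73, 585, 757, 2044, 3096, 3528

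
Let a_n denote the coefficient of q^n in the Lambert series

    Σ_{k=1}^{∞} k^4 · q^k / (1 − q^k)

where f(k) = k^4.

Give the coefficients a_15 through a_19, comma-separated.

51332, 69905, 83522, 112931, 130322

d|15:{15,5,3,1}  Σf=50625+625+81+1=51332
d|16:{1,2,4,8,16}  Σf=1+16+256+4096+65536=69905
q^17  k|17↦f(k): 17:83521 1:1  a_17=83522
n=18: 1·18 2·9 3·6 6·3 9·2 18·1  f→[1+16+81+1296+6561+104976]=112931
[q^19] f(1)=1,f(19)=130321 ⇒ 130322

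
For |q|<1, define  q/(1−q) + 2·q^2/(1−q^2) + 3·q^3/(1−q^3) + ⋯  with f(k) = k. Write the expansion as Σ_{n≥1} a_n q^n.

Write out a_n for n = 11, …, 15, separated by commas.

[q^11] f(11)=11,f(1)=1 ⇒ 12
q^12  k|12↦f(k): 12:12 6:6 4:4 3:3 2:2 1:1  a_12=28
[q^13] f(1)=1,f(13)=13 ⇒ 14
q^14  k|14↦f(k): 1:1 2:2 7:7 14:14  a_14=24
n=15: 15·1 5·3 3·5 1·15  f→[15+5+3+1]=24

12, 28, 14, 24, 24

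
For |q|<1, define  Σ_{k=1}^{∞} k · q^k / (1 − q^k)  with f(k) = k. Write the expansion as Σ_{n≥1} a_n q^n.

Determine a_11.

d|11:{1,11}  Σf=1+11=12

a_11 = 12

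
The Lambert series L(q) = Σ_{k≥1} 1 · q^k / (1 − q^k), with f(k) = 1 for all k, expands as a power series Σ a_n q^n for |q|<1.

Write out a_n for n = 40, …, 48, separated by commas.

8, 2, 8, 2, 6, 6, 4, 2, 10

[q^40] f(40)=1,f(20)=1,f(10)=1,f(8)=1,f(5)=1,f(4)=1,f(2)=1,f(1)=1 ⇒ 8
q^41  k|41↦f(k): 41:1 1:1  a_41=2
[q^42] f(1)=1,f(2)=1,f(3)=1,f(6)=1,f(7)=1,f(14)=1,f(21)=1,f(42)=1 ⇒ 8
[q^43] f(1)=1,f(43)=1 ⇒ 2
[q^44] f(44)=1,f(22)=1,f(11)=1,f(4)=1,f(2)=1,f(1)=1 ⇒ 6
q^45  k|45↦f(k): 45:1 15:1 9:1 5:1 3:1 1:1  a_45=6
q^46  k|46↦f(k): 46:1 23:1 2:1 1:1  a_46=4
q^47  k|47↦f(k): 1:1 47:1  a_47=2
n=48: 48·1 24·2 16·3 12·4 8·6 6·8 4·12 3·16 2·24 1·48  f→[1+1+1+1+1+1+1+1+1+1]=10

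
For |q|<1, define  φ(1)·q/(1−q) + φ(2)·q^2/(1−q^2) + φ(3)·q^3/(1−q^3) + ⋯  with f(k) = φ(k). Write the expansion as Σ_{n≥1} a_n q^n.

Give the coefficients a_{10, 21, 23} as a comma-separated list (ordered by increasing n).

q^10  k|10↦φ(k): 10:4 5:4 2:1 1:1  a_10=10
d|21:{21,7,3,1}  Σφ=12+6+2+1=21
[q^23] φ(1)=1,φ(23)=22 ⇒ 23

10, 21, 23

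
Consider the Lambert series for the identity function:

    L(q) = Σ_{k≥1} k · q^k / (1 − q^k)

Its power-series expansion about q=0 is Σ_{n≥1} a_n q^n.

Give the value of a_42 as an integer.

a_42 = 96

q^42  k|42↦f(k): 1:1 2:2 3:3 6:6 7:7 14:14 21:21 42:42  a_42=96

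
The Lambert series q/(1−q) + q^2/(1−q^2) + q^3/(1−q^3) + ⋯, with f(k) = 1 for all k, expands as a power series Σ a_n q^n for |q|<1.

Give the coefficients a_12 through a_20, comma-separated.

6, 2, 4, 4, 5, 2, 6, 2, 6

q^12  k|12↦f(k): 1:1 2:1 3:1 4:1 6:1 12:1  a_12=6
[q^13] f(1)=1,f(13)=1 ⇒ 2
q^14  k|14↦f(k): 1:1 2:1 7:1 14:1  a_14=4
q^15  k|15↦f(k): 15:1 5:1 3:1 1:1  a_15=4
n=16: 16·1 8·2 4·4 2·8 1·16  f→[1+1+1+1+1]=5
[q^17] f(1)=1,f(17)=1 ⇒ 2
n=18: 18·1 9·2 6·3 3·6 2·9 1·18  f→[1+1+1+1+1+1]=6
q^19  k|19↦f(k): 19:1 1:1  a_19=2
q^20  k|20↦f(k): 20:1 10:1 5:1 4:1 2:1 1:1  a_20=6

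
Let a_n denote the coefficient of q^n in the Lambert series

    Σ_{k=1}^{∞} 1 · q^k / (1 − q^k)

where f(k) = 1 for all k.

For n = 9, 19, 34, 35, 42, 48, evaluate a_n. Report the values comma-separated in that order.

3, 2, 4, 4, 8, 10

d|9:{1,3,9}  Σf=1+1+1=3
d|19:{19,1}  Σf=1+1=2
q^34  k|34↦f(k): 34:1 17:1 2:1 1:1  a_34=4
[q^35] f(35)=1,f(7)=1,f(5)=1,f(1)=1 ⇒ 4
[q^42] f(42)=1,f(21)=1,f(14)=1,f(7)=1,f(6)=1,f(3)=1,f(2)=1,f(1)=1 ⇒ 8
q^48  k|48↦f(k): 1:1 2:1 3:1 4:1 6:1 8:1 12:1 16:1 24:1 48:1  a_48=10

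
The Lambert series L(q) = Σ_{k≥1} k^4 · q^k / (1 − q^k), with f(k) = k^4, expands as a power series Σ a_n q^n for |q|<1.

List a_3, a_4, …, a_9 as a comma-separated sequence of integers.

[q^3] f(3)=81,f(1)=1 ⇒ 82
n=4: 4·1 2·2 1·4  f→[256+16+1]=273
[q^5] f(1)=1,f(5)=625 ⇒ 626
d|6:{1,2,3,6}  Σf=1+16+81+1296=1394
[q^7] f(1)=1,f(7)=2401 ⇒ 2402
[q^8] f(1)=1,f(2)=16,f(4)=256,f(8)=4096 ⇒ 4369
n=9: 9·1 3·3 1·9  f→[6561+81+1]=6643

82, 273, 626, 1394, 2402, 4369, 6643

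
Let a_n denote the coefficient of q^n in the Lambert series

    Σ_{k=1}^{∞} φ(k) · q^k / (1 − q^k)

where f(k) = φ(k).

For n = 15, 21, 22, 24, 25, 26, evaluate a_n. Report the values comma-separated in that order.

d|15:{15,5,3,1}  Σφ=8+4+2+1=15
d|21:{21,7,3,1}  Σφ=12+6+2+1=21
[q^22] φ(1)=1,φ(2)=1,φ(11)=10,φ(22)=10 ⇒ 22
q^24  k|24↦φ(k): 1:1 2:1 3:2 4:2 6:2 8:4 12:4 24:8  a_24=24
[q^25] φ(25)=20,φ(5)=4,φ(1)=1 ⇒ 25
n=26: 26·1 13·2 2·13 1·26  φ→[12+12+1+1]=26

15, 21, 22, 24, 25, 26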